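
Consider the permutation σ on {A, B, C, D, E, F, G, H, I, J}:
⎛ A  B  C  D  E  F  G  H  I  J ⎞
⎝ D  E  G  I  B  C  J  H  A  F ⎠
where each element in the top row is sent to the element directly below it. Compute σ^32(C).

Tracing C → G → … returns to C after 4 steps, so C lies in a 4-cycle (C, G, J, F).
Since the cycle has length 4, σ^32 acts on it the same as σ^0 (32 mod 4 = 0).
So σ^32(C) = C.

C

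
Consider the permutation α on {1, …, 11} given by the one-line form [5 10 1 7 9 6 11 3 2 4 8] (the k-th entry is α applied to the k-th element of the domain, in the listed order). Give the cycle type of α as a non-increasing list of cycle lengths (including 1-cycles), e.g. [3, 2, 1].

[10, 1]

The disjoint cycles are (1, 5, 9, 2, 10, 4, 7, 11, 8, 3)(6), with lengths 10, 1 in non-increasing order.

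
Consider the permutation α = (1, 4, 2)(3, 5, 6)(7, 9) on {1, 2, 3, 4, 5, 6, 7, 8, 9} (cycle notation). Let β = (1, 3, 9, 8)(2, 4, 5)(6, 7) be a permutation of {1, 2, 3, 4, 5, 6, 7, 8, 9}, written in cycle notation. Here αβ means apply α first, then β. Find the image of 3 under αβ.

First apply α: α(3) = 5, then β(5) = 2. Thus (αβ)(3) = 2.

2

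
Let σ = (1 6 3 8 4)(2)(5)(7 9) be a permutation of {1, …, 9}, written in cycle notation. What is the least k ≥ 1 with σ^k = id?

The disjoint cycles have lengths 5, 2, 1, 1.
The order of σ is the least common multiple of its cycle lengths: lcm(5, 2) = 10.

10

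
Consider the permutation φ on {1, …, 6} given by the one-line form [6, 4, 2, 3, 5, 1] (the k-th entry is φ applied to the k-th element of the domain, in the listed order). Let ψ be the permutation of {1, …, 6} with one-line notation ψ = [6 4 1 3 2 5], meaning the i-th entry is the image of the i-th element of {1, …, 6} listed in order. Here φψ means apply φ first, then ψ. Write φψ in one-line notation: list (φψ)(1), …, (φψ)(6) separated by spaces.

For each element, apply φ then ψ: 1 → 6 → 5; 2 → 4 → 3; 3 → 2 → 4; 4 → 3 → 1; 5 → 5 → 2; 6 → 1 → 6.
Collecting the images, φψ = [5 3 4 1 2 6].

5 3 4 1 2 6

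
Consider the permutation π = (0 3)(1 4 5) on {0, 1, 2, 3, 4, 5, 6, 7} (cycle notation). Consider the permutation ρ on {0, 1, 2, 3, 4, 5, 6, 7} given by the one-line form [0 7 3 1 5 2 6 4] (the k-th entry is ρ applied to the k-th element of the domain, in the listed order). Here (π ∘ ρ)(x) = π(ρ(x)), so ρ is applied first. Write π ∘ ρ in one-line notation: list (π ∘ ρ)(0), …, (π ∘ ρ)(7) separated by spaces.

3 7 0 4 1 2 6 5

Chase each element through ρ then π: 0 → 0 → 3; 1 → 7 → 7; 2 → 3 → 0; 3 → 1 → 4; 4 → 5 → 1; 5 → 2 → 2; 6 → 6 → 6; 7 → 4 → 5.
So π ∘ ρ in one-line form is 3 7 0 4 1 2 6 5.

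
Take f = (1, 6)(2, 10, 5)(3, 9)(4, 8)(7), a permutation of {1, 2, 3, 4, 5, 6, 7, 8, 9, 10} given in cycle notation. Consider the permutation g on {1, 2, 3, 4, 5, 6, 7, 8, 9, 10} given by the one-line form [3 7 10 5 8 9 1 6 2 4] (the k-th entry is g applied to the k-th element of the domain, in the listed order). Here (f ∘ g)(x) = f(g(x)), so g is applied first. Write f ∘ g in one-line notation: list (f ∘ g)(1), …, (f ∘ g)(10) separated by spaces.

(f ∘ g)(x) = f(g(x)). Computing each image: f(g(1)) = f(3) = 9, f(g(2)) = f(7) = 7, f(g(3)) = f(10) = 5, f(g(4)) = f(5) = 2, f(g(5)) = f(8) = 4, f(g(6)) = f(9) = 3, f(g(7)) = f(1) = 6, f(g(8)) = f(6) = 1, f(g(9)) = f(2) = 10, f(g(10)) = f(4) = 8.
Hence f ∘ g = [9 7 5 2 4 3 6 1 10 8].

9 7 5 2 4 3 6 1 10 8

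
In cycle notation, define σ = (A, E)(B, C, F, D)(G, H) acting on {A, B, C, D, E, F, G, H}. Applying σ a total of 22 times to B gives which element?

F

B lies in the 4-cycle (B, C, F, D).
Since the cycle has length 4, σ^22 acts on it the same as σ^2 (22 mod 4 = 2).
Advancing 2 steps from B: B → C → F.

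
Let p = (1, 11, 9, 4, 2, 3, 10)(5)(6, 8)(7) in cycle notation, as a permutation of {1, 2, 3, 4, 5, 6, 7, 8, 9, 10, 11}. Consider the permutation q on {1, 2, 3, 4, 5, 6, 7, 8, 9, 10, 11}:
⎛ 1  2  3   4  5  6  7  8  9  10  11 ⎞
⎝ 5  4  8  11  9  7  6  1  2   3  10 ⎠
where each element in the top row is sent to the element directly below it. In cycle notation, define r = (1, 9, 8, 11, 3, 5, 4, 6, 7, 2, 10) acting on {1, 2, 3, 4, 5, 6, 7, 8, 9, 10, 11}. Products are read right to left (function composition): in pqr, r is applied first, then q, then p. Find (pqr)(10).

5

Apply the permutations in order: r(10) = 1, then q(1) = 5, then p(5) = 5. So (pqr)(10) = 5.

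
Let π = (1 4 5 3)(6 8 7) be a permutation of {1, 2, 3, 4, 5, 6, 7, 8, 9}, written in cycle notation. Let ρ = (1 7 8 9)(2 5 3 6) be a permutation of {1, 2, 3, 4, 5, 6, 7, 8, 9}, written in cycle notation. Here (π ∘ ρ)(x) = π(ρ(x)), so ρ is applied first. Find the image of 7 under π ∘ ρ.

7

First apply ρ: ρ(7) = 8, then π(8) = 7. Thus (π ∘ ρ)(7) = 7.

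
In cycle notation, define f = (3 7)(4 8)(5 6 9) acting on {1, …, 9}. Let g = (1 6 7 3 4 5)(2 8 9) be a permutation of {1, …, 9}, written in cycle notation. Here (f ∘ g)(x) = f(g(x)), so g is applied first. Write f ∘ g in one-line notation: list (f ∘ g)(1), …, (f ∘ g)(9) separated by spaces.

9 4 8 6 1 3 7 5 2

(f ∘ g)(x) = f(g(x)). Computing each image: f(g(1)) = f(6) = 9, f(g(2)) = f(8) = 4, f(g(3)) = f(4) = 8, f(g(4)) = f(5) = 6, f(g(5)) = f(1) = 1, f(g(6)) = f(7) = 3, f(g(7)) = f(3) = 7, f(g(8)) = f(9) = 5, f(g(9)) = f(2) = 2.
Hence f ∘ g = [9 4 8 6 1 3 7 5 2].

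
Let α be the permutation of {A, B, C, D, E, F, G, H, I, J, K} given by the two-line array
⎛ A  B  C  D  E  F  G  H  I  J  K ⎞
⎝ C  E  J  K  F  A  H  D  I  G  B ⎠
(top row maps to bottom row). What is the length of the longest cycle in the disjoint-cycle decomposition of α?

10

Decomposing into disjoint cycles gives (A C J G H D K B E F); the longest has length 10.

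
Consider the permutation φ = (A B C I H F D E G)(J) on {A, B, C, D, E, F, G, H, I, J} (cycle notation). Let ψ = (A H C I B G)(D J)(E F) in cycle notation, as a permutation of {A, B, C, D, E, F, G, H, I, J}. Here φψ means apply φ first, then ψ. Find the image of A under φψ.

G

(φψ)(A) = ψ(φ(A)). φ(A) = B, then ψ(B) = G. So (φψ)(A) = G.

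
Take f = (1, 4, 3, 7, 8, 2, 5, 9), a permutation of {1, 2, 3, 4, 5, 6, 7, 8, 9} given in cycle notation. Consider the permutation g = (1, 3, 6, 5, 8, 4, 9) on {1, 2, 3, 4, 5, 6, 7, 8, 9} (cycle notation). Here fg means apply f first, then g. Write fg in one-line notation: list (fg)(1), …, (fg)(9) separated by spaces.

(fg)(x) = g(f(x)). Computing each image: g(f(1)) = g(4) = 9, g(f(2)) = g(5) = 8, g(f(3)) = g(7) = 7, g(f(4)) = g(3) = 6, g(f(5)) = g(9) = 1, g(f(6)) = g(6) = 5, g(f(7)) = g(8) = 4, g(f(8)) = g(2) = 2, g(f(9)) = g(1) = 3.
Hence fg = [9 8 7 6 1 5 4 2 3].

9 8 7 6 1 5 4 2 3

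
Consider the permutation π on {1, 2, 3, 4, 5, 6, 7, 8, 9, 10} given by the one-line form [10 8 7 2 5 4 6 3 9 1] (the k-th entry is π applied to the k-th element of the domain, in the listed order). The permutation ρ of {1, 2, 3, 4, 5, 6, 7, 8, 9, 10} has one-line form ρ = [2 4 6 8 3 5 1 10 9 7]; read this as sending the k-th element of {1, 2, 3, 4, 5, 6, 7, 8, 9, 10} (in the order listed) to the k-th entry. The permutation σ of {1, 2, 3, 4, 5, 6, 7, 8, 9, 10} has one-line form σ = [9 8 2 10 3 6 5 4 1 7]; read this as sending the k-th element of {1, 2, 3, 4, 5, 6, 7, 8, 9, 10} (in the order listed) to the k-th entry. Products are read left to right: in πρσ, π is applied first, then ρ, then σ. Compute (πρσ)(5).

Chase 5: π(5) = 5; ρ(5) = 3; σ(3) = 2. Hence (πρσ)(5) = 2.

2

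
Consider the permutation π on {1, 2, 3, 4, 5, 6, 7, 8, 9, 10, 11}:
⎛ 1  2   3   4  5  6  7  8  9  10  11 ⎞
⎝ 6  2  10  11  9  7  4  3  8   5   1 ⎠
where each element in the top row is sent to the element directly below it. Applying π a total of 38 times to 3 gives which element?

Tracing 3 → 10 → … returns to 3 after 5 steps, so 3 lies in a 5-cycle (3, 10, 5, 9, 8).
Since the cycle has length 5, π^38 acts on it the same as π^3 (38 mod 5 = 3).
Stepping 3 places around the cycle: 3 → 10 → 5 → 9.

9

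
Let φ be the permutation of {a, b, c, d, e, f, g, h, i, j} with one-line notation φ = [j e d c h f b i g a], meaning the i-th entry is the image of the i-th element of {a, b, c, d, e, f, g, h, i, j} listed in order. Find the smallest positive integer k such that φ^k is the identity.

10

The disjoint-cycle form of φ has cycle lengths 5, 2, 2, 1.
The order of φ is the least common multiple of its cycle lengths: lcm(5, 2, 2) = 10.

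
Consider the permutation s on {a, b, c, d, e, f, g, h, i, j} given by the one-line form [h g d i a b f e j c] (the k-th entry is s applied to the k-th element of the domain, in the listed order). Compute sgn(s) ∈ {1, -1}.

-1

In disjoint-cycle form the cycle lengths are 4, 3, 3.
A cycle of length ℓ contributes ℓ−1 transpositions, so s is a product of 3 + 2 + 2 = 7 transpositions — odd.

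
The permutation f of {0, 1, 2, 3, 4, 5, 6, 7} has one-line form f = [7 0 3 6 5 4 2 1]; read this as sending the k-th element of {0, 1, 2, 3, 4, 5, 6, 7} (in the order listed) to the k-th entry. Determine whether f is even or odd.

In disjoint-cycle form the cycle lengths are 3, 3, 2.
A cycle is odd iff its length is even; f has 1 even-length cycle, so sgn(f) = (−1)^1 and f is odd.

odd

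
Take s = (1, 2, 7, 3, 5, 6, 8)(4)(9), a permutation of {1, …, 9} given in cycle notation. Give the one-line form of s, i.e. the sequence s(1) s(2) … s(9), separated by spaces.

2 7 5 4 6 8 3 1 9

Reading each image from the cycles: 1↦2, 2↦7, 3↦5, 4↦4, 5↦6, 6↦8, 7↦3, 8↦1, 9↦9.
So the one-line form is 2 7 5 4 6 8 3 1 9.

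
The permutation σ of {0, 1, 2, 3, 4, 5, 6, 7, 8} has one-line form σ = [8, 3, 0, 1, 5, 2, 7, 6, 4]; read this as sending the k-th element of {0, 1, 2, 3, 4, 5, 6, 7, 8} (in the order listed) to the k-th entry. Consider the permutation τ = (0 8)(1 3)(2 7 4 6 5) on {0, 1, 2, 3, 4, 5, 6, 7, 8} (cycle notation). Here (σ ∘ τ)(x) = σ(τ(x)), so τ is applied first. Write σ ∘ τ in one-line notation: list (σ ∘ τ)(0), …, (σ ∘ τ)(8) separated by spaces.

4 1 6 3 7 0 2 5 8

(σ ∘ τ)(x) = σ(τ(x)). Computing each image: σ(τ(0)) = σ(8) = 4, σ(τ(1)) = σ(3) = 1, σ(τ(2)) = σ(7) = 6, σ(τ(3)) = σ(1) = 3, σ(τ(4)) = σ(6) = 7, σ(τ(5)) = σ(2) = 0, σ(τ(6)) = σ(5) = 2, σ(τ(7)) = σ(4) = 5, σ(τ(8)) = σ(0) = 8.
Hence σ ∘ τ = [4 1 6 3 7 0 2 5 8].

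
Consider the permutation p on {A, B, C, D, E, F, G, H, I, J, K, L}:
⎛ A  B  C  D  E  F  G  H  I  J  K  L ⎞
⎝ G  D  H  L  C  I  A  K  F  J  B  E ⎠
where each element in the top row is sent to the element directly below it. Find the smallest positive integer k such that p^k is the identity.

The disjoint-cycle form of p has cycle lengths 7, 2, 2, 1.
The order of p is the least common multiple of its cycle lengths: lcm(7, 2, 2) = 14.

14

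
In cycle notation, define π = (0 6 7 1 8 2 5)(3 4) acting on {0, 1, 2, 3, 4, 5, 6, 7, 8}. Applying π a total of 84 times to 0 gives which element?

0 lies in the 7-cycle (0 6 7 1 8 2 5).
Powers repeat with period 7 on this cycle, and 84 mod 7 = 0, so π^84(0) = π^0(0).
So π^84(0) = 0.

0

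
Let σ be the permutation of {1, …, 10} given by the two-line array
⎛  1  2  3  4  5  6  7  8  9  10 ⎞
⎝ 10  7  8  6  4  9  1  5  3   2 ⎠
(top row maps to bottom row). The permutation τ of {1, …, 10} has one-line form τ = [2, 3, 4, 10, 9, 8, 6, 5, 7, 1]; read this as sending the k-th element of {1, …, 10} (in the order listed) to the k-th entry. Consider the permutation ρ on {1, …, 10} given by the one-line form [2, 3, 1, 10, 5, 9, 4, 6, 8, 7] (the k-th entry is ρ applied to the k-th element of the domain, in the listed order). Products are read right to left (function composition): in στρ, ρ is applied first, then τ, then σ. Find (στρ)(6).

Apply the permutations in order: ρ(6) = 9, then τ(9) = 7, then σ(7) = 1. So (στρ)(6) = 1.

1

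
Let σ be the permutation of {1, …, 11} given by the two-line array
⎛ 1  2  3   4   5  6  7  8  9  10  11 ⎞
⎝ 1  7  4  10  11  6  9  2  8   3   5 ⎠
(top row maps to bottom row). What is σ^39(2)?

Tracing 2 → 7 → … returns to 2 after 4 steps, so 2 lies in a 4-cycle (2, 7, 9, 8).
Powers repeat with period 4 on this cycle, and 39 mod 4 = 3, so σ^39(2) = σ^3(2).
Advancing 3 steps from 2: 2 → 7 → 9 → 8.

8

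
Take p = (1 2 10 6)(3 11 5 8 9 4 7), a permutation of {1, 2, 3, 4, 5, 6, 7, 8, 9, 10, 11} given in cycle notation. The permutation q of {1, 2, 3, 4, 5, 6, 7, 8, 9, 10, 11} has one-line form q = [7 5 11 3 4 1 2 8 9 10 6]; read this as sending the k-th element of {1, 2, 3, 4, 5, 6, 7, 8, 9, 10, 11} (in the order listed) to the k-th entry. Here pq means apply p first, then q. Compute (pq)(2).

First apply p: p(2) = 10, then q(10) = 10. Thus (pq)(2) = 10.

10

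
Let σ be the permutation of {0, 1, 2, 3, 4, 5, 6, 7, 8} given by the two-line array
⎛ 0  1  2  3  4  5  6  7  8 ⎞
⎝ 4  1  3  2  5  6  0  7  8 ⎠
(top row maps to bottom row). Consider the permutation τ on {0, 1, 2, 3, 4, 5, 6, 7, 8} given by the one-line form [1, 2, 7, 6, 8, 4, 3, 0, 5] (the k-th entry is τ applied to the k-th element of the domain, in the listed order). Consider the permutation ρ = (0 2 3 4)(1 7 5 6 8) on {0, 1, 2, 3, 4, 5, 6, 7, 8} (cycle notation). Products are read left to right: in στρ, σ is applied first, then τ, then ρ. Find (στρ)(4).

0

Apply the permutations in order: σ(4) = 5, then τ(5) = 4, then ρ(4) = 0. So (στρ)(4) = 0.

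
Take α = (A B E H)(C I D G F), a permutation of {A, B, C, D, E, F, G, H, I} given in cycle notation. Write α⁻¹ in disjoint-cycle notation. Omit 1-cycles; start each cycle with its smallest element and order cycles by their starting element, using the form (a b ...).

(A H E B)(C F G D I)

The inverse reverses each cycle.
Reversing each cycle of α and rotating so the smallest element leads gives (A H E B)(C F G D I).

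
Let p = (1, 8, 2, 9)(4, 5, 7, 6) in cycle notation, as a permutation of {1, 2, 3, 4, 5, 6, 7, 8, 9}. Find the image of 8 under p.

Within (1, 8, 2, 9), 8 ↦ 2.

2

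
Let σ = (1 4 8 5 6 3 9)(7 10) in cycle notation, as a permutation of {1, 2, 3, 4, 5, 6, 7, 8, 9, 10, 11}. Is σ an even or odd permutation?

odd

The cycle lengths are 7, 2, 1, 1.
A cycle of length ℓ contributes ℓ−1 transpositions, so σ is a product of 6 + 1 = 7 transpositions — odd.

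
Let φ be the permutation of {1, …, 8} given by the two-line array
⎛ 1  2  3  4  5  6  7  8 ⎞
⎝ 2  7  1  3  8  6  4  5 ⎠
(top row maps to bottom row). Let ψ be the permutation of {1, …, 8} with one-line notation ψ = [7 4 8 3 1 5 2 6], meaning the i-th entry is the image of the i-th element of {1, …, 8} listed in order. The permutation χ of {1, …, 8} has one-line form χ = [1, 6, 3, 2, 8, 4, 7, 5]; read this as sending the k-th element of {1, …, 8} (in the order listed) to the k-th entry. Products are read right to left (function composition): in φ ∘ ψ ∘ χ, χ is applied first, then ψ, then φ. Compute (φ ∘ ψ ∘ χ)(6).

(φ ∘ ψ ∘ χ)(6) = φ(ψ(χ(6))). χ(6) = 4, then ψ(4) = 3, then φ(3) = 1, so the result is 1.

1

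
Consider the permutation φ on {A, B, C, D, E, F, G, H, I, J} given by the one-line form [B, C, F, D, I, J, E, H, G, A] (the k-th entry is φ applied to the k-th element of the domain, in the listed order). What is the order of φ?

15

Decomposing into disjoint cycles gives cycle lengths 5, 3, 1, 1.
Since disjoint cycles commute, ord(φ) = lcm(5, 3) = 15.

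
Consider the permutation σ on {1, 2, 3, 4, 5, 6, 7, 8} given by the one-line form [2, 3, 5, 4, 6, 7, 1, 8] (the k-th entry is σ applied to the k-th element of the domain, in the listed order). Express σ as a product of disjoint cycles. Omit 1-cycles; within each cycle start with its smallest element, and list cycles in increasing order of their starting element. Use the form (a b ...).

(1 2 3 5 6 7)

From 1: 1 → 2 → 3 → 5 → 6 → 7 → 1, closing the cycle (1 2 3 5 6 7).
Continuing from each remaining unvisited element yields (1 2 3 5 6 7).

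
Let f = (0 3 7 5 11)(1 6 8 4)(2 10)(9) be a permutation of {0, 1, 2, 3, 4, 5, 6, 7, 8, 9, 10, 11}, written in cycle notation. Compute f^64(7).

7 lies in the 5-cycle (0 3 7 5 11).
Powers repeat with period 5 on this cycle, and 64 mod 5 = 4, so f^64(7) = f^4(7).
Advancing 4 steps from 7: 7 → 5 → 11 → 0 → 3.

3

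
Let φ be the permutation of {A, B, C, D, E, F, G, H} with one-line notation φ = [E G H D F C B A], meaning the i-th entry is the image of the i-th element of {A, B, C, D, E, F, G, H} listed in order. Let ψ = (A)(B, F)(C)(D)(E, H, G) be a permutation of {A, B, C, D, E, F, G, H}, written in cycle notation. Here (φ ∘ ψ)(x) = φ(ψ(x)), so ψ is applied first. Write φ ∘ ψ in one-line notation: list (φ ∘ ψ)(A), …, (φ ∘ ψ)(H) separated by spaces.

For each element, apply ψ then φ: A → A → E; B → F → C; C → C → H; D → D → D; E → H → A; F → B → G; G → E → F; H → G → B.
Collecting the images, φ ∘ ψ = [E C H D A G F B].

E C H D A G F B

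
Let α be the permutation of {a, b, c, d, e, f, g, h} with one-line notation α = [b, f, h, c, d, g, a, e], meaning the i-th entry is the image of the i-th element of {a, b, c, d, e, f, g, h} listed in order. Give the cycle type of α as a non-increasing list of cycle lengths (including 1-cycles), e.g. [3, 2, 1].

The disjoint cycles are (a, b, f, g)(c, h, e, d), with lengths 4, 4 in non-increasing order.

[4, 4]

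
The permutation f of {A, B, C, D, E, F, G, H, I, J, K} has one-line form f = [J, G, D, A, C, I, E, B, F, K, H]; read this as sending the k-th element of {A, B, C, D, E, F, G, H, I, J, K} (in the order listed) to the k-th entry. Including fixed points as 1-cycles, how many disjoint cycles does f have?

2

The cycle decomposition is (A J K H B G E C D)(F I), which has 2 cycles (counting 1-cycles).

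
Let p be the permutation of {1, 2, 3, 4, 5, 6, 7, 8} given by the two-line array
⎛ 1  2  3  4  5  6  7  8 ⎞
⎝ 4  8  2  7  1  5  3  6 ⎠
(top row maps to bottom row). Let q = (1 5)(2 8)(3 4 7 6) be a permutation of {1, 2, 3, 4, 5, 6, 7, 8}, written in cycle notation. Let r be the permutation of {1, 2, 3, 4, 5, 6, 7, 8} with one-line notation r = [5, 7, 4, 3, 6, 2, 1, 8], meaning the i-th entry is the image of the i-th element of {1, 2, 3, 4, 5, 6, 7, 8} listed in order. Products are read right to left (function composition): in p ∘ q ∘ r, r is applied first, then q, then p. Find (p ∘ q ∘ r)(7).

Apply the permutations in order: r(7) = 1, then q(1) = 5, then p(5) = 1. So (p ∘ q ∘ r)(7) = 1.

1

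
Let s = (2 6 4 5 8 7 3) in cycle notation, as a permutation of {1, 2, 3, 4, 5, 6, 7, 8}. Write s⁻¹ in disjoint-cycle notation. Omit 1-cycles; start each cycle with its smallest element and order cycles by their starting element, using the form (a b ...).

The inverse reverses each cycle.
After reversing and putting each cycle's least element first, s⁻¹ = (2 3 7 8 5 4 6).

(2 3 7 8 5 4 6)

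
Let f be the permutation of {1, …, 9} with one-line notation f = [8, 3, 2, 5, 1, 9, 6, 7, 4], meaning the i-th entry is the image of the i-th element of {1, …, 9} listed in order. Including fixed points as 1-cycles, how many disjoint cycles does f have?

2

The cycle decomposition is (1, 8, 7, 6, 9, 4, 5)(2, 3), which has 2 cycles (counting 1-cycles).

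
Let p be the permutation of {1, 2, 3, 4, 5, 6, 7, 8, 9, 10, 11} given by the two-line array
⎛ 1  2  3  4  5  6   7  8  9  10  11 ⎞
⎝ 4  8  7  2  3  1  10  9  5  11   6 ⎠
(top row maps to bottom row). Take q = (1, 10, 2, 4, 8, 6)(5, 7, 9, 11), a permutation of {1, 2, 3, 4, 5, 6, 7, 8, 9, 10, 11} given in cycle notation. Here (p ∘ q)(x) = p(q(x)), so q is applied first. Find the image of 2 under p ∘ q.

2

First apply q: q(2) = 4, then p(4) = 2. Thus (p ∘ q)(2) = 2.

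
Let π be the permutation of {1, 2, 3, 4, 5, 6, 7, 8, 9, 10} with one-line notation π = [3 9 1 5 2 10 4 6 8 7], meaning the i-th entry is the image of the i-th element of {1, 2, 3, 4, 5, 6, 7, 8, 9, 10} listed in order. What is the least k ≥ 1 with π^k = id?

Writing π as disjoint cycles, the cycle lengths are 8, 2.
The order of π is the least common multiple of its cycle lengths: lcm(8, 2) = 8.

8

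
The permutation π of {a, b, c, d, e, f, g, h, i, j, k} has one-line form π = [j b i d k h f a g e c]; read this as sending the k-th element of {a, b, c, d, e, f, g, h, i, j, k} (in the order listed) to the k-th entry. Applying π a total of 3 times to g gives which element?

Tracing g → f → … returns to g after 9 steps, so g lies in a 9-cycle (a, j, e, k, c, i, g, f, h).
Stepping 3 places around the cycle: g → f → h → a.

a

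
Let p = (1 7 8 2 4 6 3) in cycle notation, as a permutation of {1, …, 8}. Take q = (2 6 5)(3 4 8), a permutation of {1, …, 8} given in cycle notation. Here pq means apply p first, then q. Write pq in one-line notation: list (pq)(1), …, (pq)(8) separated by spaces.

Chase each element through p then q: 1 → 7 → 7; 2 → 4 → 8; 3 → 1 → 1; 4 → 6 → 5; 5 → 5 → 2; 6 → 3 → 4; 7 → 8 → 3; 8 → 2 → 6.
So pq in one-line form is 7 8 1 5 2 4 3 6.

7 8 1 5 2 4 3 6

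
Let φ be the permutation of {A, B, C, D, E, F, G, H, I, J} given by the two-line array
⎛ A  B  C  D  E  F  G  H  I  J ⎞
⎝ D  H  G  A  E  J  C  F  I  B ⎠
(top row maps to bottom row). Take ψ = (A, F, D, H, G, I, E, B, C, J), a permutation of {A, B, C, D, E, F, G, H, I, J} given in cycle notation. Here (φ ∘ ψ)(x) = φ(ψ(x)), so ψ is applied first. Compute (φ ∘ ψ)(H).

C

First apply ψ: ψ(H) = G, then φ(G) = C. Thus (φ ∘ ψ)(H) = C.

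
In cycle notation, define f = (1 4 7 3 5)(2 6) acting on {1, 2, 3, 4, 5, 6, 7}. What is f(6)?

2

In the cycle (2 6), 6 is followed by 2, so f(6) = 2.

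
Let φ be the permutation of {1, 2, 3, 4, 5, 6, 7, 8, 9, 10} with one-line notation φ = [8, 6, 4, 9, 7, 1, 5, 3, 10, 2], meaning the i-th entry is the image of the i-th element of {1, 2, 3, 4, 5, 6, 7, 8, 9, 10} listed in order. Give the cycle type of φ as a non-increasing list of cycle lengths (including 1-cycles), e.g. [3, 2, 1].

The disjoint cycles are (1, 8, 3, 4, 9, 10, 2, 6)(5, 7), with lengths 8, 2 in non-increasing order.

[8, 2]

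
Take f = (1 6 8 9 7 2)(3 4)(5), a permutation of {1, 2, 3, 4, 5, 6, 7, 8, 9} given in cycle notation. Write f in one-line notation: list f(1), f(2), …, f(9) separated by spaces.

Reading each image from the cycles: 1→6, 2→1, 3→4, 4→3, 5→5, 6→8, 7→2, 8→9, 9→7.
So the one-line form is 6 1 4 3 5 8 2 9 7.

6 1 4 3 5 8 2 9 7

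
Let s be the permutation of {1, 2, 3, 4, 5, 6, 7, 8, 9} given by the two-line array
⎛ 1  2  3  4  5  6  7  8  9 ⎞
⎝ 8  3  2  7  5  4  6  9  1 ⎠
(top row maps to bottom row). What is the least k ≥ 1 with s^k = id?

6

Decomposing into disjoint cycles gives cycle lengths 3, 3, 2, 1.
The order is lcm(3, 3, 2) = 6.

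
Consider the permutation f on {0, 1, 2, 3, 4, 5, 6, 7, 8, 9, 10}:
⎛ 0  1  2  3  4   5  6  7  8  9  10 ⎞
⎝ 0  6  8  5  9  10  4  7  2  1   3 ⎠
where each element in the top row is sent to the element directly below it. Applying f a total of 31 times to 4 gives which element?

Tracing 4 → 9 → … returns to 4 after 4 steps, so 4 lies in a 4-cycle (1 6 4 9).
Since the cycle has length 4, f^31 acts on it the same as f^3 (31 mod 4 = 3).
Advancing 3 steps from 4: 4 → 9 → 1 → 6.

6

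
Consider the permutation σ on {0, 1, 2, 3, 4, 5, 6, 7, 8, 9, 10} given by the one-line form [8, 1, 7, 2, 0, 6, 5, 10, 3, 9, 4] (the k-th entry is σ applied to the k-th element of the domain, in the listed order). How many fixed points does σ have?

2

The fixed points (elements with σ(x) = x) are {1, 9}, so there are 2.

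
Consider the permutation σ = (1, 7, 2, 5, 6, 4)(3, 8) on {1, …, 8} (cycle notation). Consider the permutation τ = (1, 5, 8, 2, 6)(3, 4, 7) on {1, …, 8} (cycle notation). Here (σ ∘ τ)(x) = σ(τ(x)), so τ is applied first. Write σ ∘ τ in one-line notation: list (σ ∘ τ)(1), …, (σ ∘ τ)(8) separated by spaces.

For each element, apply τ then σ: 1 → 5 → 6; 2 → 6 → 4; 3 → 4 → 1; 4 → 7 → 2; 5 → 8 → 3; 6 → 1 → 7; 7 → 3 → 8; 8 → 2 → 5.
So σ ∘ τ in one-line form is 6 4 1 2 3 7 8 5.

6 4 1 2 3 7 8 5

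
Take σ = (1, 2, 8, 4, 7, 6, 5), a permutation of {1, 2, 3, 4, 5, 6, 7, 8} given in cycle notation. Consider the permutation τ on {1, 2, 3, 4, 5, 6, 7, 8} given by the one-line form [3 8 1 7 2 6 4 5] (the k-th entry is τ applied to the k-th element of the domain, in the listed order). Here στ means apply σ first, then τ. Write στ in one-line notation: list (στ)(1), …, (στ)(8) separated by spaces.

8 5 1 4 3 2 6 7

For each element, apply σ then τ: 1 → 2 → 8; 2 → 8 → 5; 3 → 3 → 1; 4 → 7 → 4; 5 → 1 → 3; 6 → 5 → 2; 7 → 6 → 6; 8 → 4 → 7.
So στ in one-line form is 8 5 1 4 3 2 6 7.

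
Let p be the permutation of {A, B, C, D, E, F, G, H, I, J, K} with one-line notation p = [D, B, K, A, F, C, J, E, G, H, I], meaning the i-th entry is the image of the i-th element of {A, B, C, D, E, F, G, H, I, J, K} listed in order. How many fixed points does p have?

1

The fixed points (elements with p(x) = x) are {B}, so there is 1.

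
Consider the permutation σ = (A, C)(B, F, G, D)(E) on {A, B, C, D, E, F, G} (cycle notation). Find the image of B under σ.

Within (B, F, G, D), B ↦ F.

F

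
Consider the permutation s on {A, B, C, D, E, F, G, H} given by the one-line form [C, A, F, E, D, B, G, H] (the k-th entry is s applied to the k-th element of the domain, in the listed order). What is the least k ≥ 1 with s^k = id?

The disjoint-cycle form of s has cycle lengths 4, 2, 1, 1.
The order of s is the least common multiple of its cycle lengths: lcm(4, 2) = 4.

4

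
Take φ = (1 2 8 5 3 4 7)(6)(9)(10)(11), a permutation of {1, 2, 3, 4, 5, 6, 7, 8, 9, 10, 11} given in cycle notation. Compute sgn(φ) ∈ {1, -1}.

The cycle lengths are 7, 1, 1, 1, 1.
A cycle is odd iff its length is even; φ has 0 even-length cycles, so sgn(φ) = (−1)^0 and φ is even.

1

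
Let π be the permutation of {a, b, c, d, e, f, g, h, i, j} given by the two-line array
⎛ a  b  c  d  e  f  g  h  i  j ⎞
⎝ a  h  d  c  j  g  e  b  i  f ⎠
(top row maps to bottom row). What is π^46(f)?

Tracing f → g → … returns to f after 4 steps, so f lies in a 4-cycle (e, j, f, g).
Powers repeat with period 4 on this cycle, and 46 mod 4 = 2, so π^46(f) = π^2(f).
Advancing 2 steps from f: f → g → e.

e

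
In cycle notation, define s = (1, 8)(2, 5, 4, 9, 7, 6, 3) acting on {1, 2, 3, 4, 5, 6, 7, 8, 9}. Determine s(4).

9

4 appears in (2, 5, 4, 9, 7, 6, 3); the next entry (wrapping around) is 9.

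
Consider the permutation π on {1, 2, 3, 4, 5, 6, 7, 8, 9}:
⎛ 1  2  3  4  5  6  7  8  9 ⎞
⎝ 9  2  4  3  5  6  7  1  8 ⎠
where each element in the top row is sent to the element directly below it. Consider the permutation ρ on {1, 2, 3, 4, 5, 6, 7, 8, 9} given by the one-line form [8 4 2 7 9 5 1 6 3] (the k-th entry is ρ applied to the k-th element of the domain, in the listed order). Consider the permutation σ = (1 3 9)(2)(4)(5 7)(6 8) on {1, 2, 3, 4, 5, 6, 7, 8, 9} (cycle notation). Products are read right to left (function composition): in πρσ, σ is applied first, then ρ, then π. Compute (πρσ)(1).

(πρσ)(1) = π(ρ(σ(1))). σ(1) = 3, then ρ(3) = 2, then π(2) = 2, so the result is 2.

2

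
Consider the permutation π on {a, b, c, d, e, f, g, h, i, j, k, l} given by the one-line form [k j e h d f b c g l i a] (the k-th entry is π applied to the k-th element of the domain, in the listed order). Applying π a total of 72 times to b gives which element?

Tracing b → j → … returns to b after 7 steps, so b lies in a 7-cycle (a, k, i, g, b, j, l).
Since the cycle has length 7, π^72 acts on it the same as π^2 (72 mod 7 = 2).
Stepping 2 places around the cycle: b → j → l.

l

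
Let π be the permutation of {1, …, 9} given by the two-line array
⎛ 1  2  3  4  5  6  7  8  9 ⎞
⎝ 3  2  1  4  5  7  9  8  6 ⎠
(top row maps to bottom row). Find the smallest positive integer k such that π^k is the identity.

The disjoint-cycle form of π has cycle lengths 3, 2, 1, 1, 1, 1.
The order of π is the least common multiple of its cycle lengths: lcm(3, 2) = 6.

6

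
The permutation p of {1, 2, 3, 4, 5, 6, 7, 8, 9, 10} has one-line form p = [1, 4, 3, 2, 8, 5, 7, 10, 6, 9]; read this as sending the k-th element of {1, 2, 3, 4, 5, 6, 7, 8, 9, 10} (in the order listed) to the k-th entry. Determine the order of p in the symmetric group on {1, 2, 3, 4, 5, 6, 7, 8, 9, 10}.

10

Decomposing into disjoint cycles gives cycle lengths 5, 2, 1, 1, 1.
The order is lcm(5, 2) = 10.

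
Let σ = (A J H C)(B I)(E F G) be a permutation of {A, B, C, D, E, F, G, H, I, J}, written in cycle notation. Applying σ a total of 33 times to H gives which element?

C

H lies in the 4-cycle (A J H C).
Powers repeat with period 4 on this cycle, and 33 mod 4 = 1, so σ^33(H) = σ^1(H).
Advancing 1 step from H: H → C.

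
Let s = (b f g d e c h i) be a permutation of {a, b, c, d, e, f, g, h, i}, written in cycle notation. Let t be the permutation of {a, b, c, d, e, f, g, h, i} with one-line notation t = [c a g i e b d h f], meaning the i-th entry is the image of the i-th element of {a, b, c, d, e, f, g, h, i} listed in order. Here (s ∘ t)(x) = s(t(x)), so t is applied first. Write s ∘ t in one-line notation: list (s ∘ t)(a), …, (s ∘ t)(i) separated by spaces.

Chase each element through t then s: a → c → h; b → a → a; c → g → d; d → i → b; e → e → c; f → b → f; g → d → e; h → h → i; i → f → g.
Collecting the images, s ∘ t = [h a d b c f e i g].

h a d b c f e i g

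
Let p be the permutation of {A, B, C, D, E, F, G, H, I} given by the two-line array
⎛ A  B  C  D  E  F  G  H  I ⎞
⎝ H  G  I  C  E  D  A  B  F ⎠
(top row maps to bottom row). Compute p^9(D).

Tracing D → C → … returns to D after 4 steps, so D lies in a 4-cycle (C I F D).
On a 4-cycle, p^4 is the identity, so p^9 = p^1 there (9 ≡ 1 mod 4).
Stepping 1 place around the cycle: D → C.

C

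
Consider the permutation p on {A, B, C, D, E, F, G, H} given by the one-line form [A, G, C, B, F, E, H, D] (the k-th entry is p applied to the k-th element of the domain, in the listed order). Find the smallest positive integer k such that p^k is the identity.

4

Writing p as disjoint cycles, the cycle lengths are 4, 2, 1, 1.
The order is lcm(4, 2) = 4.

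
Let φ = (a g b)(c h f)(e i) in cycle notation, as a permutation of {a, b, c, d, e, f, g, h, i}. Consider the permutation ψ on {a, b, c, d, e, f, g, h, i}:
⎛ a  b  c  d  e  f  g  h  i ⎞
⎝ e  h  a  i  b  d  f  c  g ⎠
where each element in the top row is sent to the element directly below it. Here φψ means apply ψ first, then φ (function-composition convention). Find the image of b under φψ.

First apply ψ: ψ(b) = h, then φ(h) = f. Thus (φψ)(b) = f.

f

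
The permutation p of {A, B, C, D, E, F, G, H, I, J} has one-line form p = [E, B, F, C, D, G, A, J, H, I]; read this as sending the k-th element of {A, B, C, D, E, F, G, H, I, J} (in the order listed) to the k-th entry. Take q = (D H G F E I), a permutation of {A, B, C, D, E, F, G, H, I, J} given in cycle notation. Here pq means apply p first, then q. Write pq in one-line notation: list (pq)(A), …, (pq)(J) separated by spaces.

I B E C H F A J G D

Chase each element through p then q: A → E → I; B → B → B; C → F → E; D → C → C; E → D → H; F → G → F; G → A → A; H → J → J; I → H → G; J → I → D.
Collecting the images, pq = [I B E C H F A J G D].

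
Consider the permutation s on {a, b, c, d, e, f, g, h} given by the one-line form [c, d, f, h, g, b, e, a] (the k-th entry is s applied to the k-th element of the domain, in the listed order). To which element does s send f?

b

f is element number 6 of the domain, and entry number 6 of the one-line form is b, so s(f) = b.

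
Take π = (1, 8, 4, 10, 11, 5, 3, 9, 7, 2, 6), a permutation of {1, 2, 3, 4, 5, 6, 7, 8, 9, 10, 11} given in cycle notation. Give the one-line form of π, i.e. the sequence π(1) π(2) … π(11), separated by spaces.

Each element maps to the next entry in its cycle (wrapping to the front): 1↦8, 2↦6, 3↦9, 4↦10, 5↦3, 6↦1, 7↦2, 8↦4, 9↦7, 10↦11, 11↦5.
Listing these in domain order gives 8 6 9 10 3 1 2 4 7 11 5.

8 6 9 10 3 1 2 4 7 11 5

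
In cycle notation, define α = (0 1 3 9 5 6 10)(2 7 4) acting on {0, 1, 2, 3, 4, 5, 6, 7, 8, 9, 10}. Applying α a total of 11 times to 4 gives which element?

7

4 lies in the 3-cycle (2 7 4).
Since the cycle has length 3, α^11 acts on it the same as α^2 (11 mod 3 = 2).
Stepping 2 places around the cycle: 4 → 2 → 7.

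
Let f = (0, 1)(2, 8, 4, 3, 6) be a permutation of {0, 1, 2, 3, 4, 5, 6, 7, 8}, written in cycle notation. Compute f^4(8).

8 lies in the 5-cycle (2, 8, 4, 3, 6).
Stepping 4 places around the cycle: 8 → 4 → 3 → 6 → 2.

2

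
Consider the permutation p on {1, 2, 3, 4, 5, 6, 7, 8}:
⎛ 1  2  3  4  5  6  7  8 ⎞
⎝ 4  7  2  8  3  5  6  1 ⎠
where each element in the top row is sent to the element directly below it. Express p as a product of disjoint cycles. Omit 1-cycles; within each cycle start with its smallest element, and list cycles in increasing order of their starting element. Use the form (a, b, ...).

From 1: 1 → 4 → 8 → 1, closing the cycle (1, 4, 8).
Continuing from each remaining unvisited element yields (1, 4, 8)(2, 7, 6, 5, 3).

(1, 4, 8)(2, 7, 6, 5, 3)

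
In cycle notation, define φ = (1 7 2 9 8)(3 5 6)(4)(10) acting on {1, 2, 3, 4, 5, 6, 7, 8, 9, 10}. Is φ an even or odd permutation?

even

The cycle lengths are 5, 3, 1, 1.
A cycle of length ℓ contributes ℓ−1 transpositions, so φ is a product of 4 + 2 = 6 transpositions — even.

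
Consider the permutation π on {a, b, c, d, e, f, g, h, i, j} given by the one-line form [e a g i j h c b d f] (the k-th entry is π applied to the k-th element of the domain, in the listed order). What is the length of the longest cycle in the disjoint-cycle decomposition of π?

6

Decomposing into disjoint cycles gives (a e j f h b)(c g)(d i); the longest has length 6.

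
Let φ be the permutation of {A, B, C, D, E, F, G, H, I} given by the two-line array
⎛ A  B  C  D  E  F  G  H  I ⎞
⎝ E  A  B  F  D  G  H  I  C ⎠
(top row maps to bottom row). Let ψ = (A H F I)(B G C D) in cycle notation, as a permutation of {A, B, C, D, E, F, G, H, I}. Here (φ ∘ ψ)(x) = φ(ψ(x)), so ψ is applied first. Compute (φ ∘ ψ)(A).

I

ψ(A) = H, then φ(H) = I; composing gives (φ ∘ ψ)(A) = I.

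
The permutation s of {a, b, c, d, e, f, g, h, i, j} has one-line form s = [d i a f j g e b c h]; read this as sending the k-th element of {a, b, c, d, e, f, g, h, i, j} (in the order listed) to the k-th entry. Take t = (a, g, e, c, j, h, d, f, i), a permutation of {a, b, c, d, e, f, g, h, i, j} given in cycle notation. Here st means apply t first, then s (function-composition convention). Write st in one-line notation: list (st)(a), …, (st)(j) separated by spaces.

(st)(x) = s(t(x)). Computing each image: s(t(a)) = s(g) = e, s(t(b)) = s(b) = i, s(t(c)) = s(j) = h, s(t(d)) = s(f) = g, s(t(e)) = s(c) = a, s(t(f)) = s(i) = c, s(t(g)) = s(e) = j, s(t(h)) = s(d) = f, s(t(i)) = s(a) = d, s(t(j)) = s(h) = b.
Hence st = [e i h g a c j f d b].

e i h g a c j f d b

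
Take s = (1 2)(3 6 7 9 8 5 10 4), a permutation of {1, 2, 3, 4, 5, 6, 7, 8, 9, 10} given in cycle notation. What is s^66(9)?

5

9 lies in the 8-cycle (3 6 7 9 8 5 10 4).
On an 8-cycle, s^8 is the identity, so s^66 = s^2 there (66 ≡ 2 mod 8).
Stepping 2 places around the cycle: 9 → 8 → 5.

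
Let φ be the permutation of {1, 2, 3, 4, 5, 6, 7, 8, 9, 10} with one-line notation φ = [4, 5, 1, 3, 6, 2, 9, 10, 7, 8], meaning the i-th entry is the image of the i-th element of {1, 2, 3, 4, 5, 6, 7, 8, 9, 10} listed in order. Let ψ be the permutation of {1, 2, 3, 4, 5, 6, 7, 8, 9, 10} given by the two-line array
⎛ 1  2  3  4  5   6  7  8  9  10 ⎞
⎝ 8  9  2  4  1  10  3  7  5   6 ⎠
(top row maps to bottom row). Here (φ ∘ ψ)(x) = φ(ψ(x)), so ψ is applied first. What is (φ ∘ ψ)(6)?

8

(φ ∘ ψ)(6) = φ(ψ(6)). ψ(6) = 10, then φ(10) = 8. So (φ ∘ ψ)(6) = 8.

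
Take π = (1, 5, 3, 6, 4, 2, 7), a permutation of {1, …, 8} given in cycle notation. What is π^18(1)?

1 lies in the 7-cycle (1, 5, 3, 6, 4, 2, 7).
Since the cycle has length 7, π^18 acts on it the same as π^4 (18 mod 7 = 4).
Stepping 4 places around the cycle: 1 → 5 → 3 → 6 → 4.

4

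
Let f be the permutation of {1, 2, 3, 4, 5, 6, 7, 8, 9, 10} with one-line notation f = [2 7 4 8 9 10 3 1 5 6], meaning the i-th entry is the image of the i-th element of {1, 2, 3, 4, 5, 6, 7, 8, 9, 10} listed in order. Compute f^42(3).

3

Tracing 3 → 4 → … returns to 3 after 6 steps, so 3 lies in a 6-cycle (1, 2, 7, 3, 4, 8).
Powers repeat with period 6 on this cycle, and 42 mod 6 = 0, so f^42(3) = f^0(3).
So f^42(3) = 3.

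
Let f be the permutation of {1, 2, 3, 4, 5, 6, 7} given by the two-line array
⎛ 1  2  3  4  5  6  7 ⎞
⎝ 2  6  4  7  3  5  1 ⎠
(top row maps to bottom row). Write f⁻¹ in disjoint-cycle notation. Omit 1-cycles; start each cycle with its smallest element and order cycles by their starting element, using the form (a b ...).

(1 7 4 3 5 6 2)

First write f in disjoint cycles: (1 2 6 5 3 4 7).
The inverse reverses every cycle; in canonical form, f⁻¹ = (1 7 4 3 5 6 2).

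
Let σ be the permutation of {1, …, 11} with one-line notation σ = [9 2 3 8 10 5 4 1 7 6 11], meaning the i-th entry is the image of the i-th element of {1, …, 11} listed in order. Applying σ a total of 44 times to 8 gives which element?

4

Tracing 8 → 1 → … returns to 8 after 5 steps, so 8 lies in a 5-cycle (1, 9, 7, 4, 8).
On a 5-cycle, σ^5 is the identity, so σ^44 = σ^4 there (44 ≡ 4 mod 5).
Advancing 4 steps from 8: 8 → 1 → 9 → 7 → 4.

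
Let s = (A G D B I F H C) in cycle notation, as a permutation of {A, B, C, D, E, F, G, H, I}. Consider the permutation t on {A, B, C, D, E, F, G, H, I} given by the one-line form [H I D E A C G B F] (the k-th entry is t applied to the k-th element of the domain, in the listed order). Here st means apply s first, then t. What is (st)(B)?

F

First apply s: s(B) = I, then t(I) = F. Thus (st)(B) = F.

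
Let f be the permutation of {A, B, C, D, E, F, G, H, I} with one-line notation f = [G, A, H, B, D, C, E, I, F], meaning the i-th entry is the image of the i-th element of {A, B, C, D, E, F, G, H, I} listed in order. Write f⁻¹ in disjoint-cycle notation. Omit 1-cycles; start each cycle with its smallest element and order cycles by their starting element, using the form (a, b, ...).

(A, B, D, E, G)(C, F, I, H)

First write f in disjoint cycles: (A, G, E, D, B)(C, H, I, F).
Reversing each cycle (and rotating so the smallest element leads) gives f⁻¹ = (A, B, D, E, G)(C, F, I, H).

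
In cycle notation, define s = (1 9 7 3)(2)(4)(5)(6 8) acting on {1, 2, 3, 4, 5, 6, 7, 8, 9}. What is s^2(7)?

1

7 lies in the 4-cycle (1 9 7 3).
Stepping 2 places around the cycle: 7 → 3 → 1.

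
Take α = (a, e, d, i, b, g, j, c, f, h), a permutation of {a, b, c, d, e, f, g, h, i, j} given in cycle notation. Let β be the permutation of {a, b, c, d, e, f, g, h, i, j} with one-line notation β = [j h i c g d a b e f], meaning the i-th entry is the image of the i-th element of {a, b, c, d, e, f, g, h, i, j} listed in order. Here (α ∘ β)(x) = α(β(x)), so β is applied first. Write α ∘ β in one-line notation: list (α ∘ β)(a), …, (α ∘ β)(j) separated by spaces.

c a b f j i e g d h

For each element, apply β then α: a → j → c; b → h → a; c → i → b; d → c → f; e → g → j; f → d → i; g → a → e; h → b → g; i → e → d; j → f → h.
Collecting the images, α ∘ β = [c a b f j i e g d h].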